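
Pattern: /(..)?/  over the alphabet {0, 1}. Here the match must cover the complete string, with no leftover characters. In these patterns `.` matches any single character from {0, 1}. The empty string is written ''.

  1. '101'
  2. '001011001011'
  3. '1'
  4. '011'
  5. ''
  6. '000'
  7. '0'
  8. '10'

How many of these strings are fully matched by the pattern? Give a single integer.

1. '101' → no match
2. '001011001011' → no match
3. '1' → no match
4. '011' → no match
5. '' → match
6. '000' → no match
7. '0' → no match
8. '10' → match
Total matched: 2

2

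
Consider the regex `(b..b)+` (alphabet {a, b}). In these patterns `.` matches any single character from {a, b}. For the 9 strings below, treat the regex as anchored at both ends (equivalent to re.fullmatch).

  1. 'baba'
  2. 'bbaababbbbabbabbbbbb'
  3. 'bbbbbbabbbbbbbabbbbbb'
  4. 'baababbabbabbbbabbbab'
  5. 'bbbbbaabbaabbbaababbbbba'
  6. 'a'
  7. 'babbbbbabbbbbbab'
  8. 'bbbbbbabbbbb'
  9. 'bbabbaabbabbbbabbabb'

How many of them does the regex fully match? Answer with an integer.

2

1 → no match — must end with 'b'
2 → no match
3 → no match
4 → no match
5 → no match — must end with 'b'
6 → no match — must start with 'b'
7 → no match
8 → match
9 → match
Total matched: 2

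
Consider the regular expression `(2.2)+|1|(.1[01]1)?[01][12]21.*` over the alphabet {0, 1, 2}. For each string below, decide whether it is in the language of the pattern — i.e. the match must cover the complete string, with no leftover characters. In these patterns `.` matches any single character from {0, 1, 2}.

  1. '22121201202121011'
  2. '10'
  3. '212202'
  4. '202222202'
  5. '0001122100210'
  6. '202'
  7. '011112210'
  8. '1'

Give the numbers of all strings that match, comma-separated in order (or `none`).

1 → no match
2. '10' → no match
3. '212202' → match
4. '202222202' → match
5 → no match
6. '202' → match
7. '011112210' → match
8. '1' → match

3, 4, 6, 7, 8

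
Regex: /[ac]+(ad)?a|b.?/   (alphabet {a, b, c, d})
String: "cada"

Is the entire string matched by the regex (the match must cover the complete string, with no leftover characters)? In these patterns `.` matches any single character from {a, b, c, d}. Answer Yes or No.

Yes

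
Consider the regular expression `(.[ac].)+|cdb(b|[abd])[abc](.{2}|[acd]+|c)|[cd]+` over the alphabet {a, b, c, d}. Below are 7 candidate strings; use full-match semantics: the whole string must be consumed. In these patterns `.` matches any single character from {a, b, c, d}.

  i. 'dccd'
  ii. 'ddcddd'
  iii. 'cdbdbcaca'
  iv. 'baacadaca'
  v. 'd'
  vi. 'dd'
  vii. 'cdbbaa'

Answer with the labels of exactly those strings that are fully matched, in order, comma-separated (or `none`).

i, ii, iii, iv, v, vi, vii

i → match
ii → match
iii → match
iv → match
v → match
vi → match
vii → match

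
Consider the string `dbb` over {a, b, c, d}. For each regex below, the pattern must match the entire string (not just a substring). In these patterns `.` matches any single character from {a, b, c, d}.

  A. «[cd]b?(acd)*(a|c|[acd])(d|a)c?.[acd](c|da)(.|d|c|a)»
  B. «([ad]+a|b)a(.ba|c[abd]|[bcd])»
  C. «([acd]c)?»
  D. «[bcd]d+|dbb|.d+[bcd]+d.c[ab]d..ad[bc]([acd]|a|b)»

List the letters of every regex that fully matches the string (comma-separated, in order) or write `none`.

D

A → no match
B → no match
C → no match
D → match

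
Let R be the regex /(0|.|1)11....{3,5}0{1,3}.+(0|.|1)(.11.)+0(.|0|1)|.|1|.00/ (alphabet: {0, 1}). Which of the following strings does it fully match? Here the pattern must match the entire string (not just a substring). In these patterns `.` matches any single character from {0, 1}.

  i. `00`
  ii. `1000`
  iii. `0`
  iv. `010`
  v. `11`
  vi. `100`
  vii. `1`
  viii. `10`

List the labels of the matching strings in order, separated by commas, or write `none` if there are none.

iii, vi, vii

i. `00` → no match
ii. `1000` → no match
iii. `0` → match
iv. `010` → no match
v. `11` → no match
vi. `100` → match
vii. `1` → match
viii. `10` → no match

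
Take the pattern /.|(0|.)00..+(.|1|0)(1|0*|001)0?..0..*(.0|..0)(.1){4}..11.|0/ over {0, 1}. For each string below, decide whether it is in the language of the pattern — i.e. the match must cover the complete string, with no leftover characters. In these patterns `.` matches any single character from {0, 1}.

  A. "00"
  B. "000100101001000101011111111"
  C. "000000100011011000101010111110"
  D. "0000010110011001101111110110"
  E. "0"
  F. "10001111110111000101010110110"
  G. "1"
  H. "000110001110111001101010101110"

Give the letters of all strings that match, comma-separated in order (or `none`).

A. "00" → no match
B → match
C → match
D → match
E. "0" → match
F → match
G. "1" → match
H → match

B, C, D, E, F, G, H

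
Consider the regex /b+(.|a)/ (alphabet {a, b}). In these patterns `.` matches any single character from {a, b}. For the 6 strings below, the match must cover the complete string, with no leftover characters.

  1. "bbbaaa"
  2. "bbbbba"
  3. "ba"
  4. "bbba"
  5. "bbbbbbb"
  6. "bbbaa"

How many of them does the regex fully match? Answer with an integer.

1 → no match
2 → match
3 → match
4 → match
5 → match
6 → no match
Total matched: 4

4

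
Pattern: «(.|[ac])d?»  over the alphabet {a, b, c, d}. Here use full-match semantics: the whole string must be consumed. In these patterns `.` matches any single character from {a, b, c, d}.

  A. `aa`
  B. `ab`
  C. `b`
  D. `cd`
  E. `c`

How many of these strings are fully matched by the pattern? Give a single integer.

A → no match
B → no match
C → match
D → match
E → match
Total matched: 3

3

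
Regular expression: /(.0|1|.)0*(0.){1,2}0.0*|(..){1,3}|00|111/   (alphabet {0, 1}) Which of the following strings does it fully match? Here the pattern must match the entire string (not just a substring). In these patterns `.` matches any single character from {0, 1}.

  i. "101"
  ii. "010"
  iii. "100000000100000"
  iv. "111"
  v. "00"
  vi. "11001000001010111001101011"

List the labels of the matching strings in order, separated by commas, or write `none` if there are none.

iii, iv, v

i → no match
ii → no match
iii → match
iv → match
v → match
vi → no match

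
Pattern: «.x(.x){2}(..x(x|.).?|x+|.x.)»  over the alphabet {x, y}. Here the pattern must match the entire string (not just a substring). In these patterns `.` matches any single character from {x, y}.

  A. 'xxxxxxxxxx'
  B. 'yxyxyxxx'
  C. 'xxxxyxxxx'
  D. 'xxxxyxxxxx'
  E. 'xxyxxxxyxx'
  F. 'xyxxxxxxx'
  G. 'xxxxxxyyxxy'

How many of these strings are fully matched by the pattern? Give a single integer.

A → match
B → match
C → match
D → match
E → match
F → no match
G → match
Total matched: 6

6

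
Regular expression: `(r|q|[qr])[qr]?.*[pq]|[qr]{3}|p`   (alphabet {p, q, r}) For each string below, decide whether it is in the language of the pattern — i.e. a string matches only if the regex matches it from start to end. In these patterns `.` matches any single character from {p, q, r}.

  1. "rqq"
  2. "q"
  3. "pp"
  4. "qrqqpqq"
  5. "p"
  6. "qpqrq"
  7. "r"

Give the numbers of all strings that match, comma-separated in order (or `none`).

1 → match
2 → no match
3 → no match
4 → match
5 → match
6 → match
7 → no match

1, 4, 5, 6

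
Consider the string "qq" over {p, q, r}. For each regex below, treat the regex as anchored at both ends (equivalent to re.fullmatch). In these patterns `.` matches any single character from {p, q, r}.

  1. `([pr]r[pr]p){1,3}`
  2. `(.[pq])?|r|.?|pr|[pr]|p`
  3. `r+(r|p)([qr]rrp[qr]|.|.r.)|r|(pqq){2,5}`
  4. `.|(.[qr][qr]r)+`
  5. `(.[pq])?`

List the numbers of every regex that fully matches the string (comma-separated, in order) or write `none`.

1 → no match — must end with "p"
2 → match
3 → no match
4 → no match
5 → match

2, 5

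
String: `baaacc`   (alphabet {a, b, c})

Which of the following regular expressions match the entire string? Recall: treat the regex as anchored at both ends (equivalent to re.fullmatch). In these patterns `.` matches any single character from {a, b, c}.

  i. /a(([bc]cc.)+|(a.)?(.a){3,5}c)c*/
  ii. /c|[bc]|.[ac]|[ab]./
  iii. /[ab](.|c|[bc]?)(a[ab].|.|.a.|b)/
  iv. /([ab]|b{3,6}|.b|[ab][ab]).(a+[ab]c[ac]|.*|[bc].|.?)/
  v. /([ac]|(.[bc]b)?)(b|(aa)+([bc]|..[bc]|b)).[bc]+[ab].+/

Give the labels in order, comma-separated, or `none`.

i → no match — must start with `a`
ii → no match
iii → no match
iv → match
v → no match

iv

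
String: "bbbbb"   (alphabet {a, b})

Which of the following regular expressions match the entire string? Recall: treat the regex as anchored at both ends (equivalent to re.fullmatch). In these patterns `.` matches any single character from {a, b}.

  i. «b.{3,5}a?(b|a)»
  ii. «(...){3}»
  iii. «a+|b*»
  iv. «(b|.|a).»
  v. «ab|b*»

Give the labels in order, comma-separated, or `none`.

i → match
ii → no match
iii → match
iv → no match
v → match

i, iii, v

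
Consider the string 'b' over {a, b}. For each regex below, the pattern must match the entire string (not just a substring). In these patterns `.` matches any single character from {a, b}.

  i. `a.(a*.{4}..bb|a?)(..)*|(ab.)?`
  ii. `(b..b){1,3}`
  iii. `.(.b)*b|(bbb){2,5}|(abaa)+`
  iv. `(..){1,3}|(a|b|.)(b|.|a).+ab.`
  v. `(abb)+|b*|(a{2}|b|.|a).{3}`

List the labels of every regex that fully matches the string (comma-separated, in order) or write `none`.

v

i → no match
ii → no match
iii → no match
iv → no match
v → match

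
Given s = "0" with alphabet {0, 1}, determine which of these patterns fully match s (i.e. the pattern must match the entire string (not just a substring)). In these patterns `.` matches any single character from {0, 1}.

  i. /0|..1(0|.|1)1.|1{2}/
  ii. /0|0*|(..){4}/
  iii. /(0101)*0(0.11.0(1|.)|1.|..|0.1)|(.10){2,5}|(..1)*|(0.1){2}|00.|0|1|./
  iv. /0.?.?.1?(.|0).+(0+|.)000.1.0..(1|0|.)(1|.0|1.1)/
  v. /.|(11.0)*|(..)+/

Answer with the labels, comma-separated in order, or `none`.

i, ii, iii, v

i → match
ii → match
iii → match
iv → no match
v → match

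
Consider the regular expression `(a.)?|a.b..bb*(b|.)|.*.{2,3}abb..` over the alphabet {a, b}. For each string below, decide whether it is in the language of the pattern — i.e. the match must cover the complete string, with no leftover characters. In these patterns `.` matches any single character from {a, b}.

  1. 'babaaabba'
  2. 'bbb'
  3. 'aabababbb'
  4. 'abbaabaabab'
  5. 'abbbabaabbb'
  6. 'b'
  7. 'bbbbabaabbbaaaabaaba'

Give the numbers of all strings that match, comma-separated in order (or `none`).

1. 'babaaabba' → no match
2. 'bbb' → no match
3. 'aabababbb' → no match
4. 'abbaabaabab' → no match
5. 'abbbabaabbb' → no match
6. 'b' → no match
7 → no match

none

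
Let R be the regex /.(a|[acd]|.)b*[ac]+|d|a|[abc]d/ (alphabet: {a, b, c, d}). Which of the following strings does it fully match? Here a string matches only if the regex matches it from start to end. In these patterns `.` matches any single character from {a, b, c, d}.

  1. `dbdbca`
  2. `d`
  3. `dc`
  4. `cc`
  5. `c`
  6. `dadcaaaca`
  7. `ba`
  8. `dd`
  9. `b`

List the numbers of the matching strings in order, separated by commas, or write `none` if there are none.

1 → no match
2 → match
3 → no match
4 → no match
5 → no match
6 → no match
7 → no match
8 → no match
9 → no match

2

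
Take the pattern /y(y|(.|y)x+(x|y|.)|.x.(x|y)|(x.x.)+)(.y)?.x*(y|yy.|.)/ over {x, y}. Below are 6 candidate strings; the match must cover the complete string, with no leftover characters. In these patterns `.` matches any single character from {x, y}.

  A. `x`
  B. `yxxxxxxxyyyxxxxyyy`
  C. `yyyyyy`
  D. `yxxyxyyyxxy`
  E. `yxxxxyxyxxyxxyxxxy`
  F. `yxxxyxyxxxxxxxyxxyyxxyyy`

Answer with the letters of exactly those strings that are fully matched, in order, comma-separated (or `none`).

B, C, D, F

A → no match — must start with `y`
B → match
C → match
D → match
E → no match
F → match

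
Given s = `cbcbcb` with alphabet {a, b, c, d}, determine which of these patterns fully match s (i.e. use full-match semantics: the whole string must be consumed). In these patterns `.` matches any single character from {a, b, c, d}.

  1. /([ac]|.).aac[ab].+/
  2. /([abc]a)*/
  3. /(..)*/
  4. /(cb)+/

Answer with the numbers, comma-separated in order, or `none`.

1 → no match
2 → no match
3 → match
4 → match

3, 4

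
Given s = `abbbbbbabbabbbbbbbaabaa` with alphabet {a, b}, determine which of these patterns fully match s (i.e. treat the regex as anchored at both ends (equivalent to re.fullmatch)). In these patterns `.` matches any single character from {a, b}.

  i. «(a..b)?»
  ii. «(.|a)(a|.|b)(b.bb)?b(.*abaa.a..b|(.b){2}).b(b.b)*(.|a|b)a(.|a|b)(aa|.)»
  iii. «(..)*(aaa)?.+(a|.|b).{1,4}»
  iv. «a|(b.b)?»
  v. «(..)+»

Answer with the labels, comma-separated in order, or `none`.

i → no match
ii → match
iii → match
iv → no match
v → no match

ii, iii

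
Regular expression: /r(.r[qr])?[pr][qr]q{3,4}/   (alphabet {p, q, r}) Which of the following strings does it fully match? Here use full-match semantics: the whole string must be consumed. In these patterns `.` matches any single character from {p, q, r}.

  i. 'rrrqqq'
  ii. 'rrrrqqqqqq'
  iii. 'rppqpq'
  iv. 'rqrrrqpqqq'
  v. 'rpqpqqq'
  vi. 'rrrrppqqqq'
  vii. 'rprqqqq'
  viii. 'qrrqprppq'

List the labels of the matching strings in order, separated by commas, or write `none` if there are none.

i, vii

i → match
ii → no match
iii → no match
iv → no match
v → no match
vi → no match
vii → match
viii → no match — must start with 'r'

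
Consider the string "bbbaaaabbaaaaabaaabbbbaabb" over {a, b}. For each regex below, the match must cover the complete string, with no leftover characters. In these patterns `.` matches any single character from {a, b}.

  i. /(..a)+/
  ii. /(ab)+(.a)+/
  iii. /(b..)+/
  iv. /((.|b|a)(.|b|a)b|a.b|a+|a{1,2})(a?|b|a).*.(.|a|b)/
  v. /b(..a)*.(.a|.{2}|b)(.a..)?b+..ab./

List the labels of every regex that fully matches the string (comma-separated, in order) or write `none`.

iv, v

i → no match — must end with "a"
ii → no match — must start with "ab"
iii → no match
iv → match
v → match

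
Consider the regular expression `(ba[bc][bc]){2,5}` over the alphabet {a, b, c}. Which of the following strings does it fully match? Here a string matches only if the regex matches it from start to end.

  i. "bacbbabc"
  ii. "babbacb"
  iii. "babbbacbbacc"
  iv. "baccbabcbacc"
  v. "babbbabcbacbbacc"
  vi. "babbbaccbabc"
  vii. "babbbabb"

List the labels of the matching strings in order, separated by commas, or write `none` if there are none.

i, iii, iv, v, vi, vii

i → match
ii → no match
iii → match
iv → match
v → match
vi → match
vii → match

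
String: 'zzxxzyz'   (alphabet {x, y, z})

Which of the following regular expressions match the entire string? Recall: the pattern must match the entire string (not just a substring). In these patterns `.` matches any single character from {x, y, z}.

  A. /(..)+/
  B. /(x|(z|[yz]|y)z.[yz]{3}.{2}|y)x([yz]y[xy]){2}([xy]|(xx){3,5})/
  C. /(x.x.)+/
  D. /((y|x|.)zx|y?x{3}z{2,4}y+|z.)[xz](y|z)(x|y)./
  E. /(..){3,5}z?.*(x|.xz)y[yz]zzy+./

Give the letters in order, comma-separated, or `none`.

A → no match
B → no match
C → no match — must start with 'x'
D → match
E → no match

D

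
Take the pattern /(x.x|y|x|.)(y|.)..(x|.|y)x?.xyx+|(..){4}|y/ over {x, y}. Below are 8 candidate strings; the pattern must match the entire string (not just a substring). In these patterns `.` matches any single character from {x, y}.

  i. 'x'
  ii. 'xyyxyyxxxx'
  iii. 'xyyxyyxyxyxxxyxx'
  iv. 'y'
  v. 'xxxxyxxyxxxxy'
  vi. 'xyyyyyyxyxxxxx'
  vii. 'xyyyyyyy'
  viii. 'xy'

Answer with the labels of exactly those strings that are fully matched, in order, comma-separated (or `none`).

i. 'x' → no match
ii. 'xyyxyyxxxx' → no match
iii → no match
iv. 'y' → match
v → no match
vi → no match
vii. 'xyyyyyyy' → match
viii. 'xy' → no match

iv, vii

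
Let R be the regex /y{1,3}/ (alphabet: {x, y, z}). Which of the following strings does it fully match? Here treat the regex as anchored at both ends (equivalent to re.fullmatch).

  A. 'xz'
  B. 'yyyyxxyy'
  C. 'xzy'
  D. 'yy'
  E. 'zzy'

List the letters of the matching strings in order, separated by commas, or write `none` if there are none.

D

A. 'xz' → no match — must start with 'y'
B. 'yyyyxxyy' → no match
C. 'xzy' → no match — must start with 'y'
D. 'yy' → match
E. 'zzy' → no match — must start with 'y'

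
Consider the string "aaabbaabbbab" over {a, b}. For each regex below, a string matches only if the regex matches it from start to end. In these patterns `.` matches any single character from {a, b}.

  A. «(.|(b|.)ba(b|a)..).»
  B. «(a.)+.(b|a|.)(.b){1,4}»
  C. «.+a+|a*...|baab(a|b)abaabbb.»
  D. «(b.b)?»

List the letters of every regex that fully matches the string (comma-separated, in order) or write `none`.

B

A → no match
B → match
C → no match
D → no match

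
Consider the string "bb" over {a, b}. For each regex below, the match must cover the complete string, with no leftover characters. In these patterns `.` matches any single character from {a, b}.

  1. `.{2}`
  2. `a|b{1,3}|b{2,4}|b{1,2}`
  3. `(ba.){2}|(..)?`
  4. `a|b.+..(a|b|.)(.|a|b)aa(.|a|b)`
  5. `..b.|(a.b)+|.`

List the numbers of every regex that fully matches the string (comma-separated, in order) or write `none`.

1 → match
2 → match
3 → match
4 → no match
5 → no match

1, 2, 3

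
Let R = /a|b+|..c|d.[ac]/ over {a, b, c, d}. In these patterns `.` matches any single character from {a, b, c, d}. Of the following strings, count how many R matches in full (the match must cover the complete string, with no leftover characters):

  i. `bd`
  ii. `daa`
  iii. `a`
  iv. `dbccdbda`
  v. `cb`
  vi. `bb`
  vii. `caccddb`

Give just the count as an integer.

i → no match
ii → match
iii → match
iv → no match
v → no match
vi → match
vii → no match
Total matched: 3

3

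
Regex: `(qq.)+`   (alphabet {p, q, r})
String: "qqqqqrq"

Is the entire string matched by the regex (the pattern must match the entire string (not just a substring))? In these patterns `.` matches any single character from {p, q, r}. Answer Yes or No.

No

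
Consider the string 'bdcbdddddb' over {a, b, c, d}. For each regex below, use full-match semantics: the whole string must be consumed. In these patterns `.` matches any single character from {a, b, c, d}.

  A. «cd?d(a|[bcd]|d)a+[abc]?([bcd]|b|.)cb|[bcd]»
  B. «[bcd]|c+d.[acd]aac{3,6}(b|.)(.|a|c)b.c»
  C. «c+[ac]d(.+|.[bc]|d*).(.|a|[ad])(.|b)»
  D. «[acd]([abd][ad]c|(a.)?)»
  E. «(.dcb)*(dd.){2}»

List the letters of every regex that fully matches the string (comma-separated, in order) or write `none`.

A → no match
B → no match
C → no match — must start with 'c'
D → no match
E → match

E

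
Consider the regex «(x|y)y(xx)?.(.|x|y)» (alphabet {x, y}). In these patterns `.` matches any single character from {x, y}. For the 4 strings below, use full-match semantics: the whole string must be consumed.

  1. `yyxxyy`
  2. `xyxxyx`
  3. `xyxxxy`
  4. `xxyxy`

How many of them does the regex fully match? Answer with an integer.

1 → match
2 → match
3 → match
4 → no match
Total matched: 3

3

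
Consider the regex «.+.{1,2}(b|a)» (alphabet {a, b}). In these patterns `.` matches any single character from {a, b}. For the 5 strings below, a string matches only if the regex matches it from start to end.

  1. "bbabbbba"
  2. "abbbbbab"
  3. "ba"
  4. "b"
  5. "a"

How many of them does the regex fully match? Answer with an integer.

2

1 → match
2 → match
3 → no match
4 → no match
5 → no match
Total matched: 2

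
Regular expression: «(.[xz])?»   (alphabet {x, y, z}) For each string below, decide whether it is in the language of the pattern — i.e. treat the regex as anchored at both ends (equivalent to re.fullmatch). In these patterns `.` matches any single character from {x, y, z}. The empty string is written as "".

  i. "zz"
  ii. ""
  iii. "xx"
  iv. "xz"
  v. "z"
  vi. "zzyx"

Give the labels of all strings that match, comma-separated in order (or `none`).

i, ii, iii, iv

i. "zz" → match
ii. "" → match
iii. "xx" → match
iv. "xz" → match
v. "z" → no match
vi. "zzyx" → no match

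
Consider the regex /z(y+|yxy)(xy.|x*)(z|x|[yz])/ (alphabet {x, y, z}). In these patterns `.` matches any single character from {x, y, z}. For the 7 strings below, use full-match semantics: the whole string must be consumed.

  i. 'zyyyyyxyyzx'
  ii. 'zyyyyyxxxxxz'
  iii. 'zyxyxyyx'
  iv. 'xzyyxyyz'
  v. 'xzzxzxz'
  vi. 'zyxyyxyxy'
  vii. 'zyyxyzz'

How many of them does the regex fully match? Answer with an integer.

3

i → no match
ii → match
iii → match
iv → no match — must start with 'z'
v → no match — must start with 'z'
vi → no match
vii → match
Total matched: 3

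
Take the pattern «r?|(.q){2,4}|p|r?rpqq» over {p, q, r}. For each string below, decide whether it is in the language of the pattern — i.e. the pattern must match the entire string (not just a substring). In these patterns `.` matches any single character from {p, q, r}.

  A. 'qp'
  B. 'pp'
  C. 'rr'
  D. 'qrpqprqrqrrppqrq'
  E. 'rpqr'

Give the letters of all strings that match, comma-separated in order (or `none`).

A → no match
B → no match
C → no match
D → no match
E → no match

none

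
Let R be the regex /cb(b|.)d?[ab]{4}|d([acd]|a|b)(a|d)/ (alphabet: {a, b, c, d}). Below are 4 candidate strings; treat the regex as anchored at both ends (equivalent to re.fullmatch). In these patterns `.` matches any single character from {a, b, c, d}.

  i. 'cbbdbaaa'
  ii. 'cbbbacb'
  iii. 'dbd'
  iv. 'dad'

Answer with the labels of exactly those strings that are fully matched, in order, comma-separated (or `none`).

i. 'cbbdbaaa' → match
ii. 'cbbbacb' → no match
iii. 'dbd' → match
iv. 'dad' → match

i, iii, iv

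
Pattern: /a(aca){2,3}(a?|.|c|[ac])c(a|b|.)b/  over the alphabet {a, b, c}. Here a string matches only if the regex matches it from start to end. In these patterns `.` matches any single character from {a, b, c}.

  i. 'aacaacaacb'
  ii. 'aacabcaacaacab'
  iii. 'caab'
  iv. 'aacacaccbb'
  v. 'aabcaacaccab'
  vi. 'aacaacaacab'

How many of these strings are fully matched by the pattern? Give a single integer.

i → no match
ii → no match
iii → no match — must start with 'aaca'
iv → no match
v → no match — must start with 'aaca'
vi → match
Total matched: 1

1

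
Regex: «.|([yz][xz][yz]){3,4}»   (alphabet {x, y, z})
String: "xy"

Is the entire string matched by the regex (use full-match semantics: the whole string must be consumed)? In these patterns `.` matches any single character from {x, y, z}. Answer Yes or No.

No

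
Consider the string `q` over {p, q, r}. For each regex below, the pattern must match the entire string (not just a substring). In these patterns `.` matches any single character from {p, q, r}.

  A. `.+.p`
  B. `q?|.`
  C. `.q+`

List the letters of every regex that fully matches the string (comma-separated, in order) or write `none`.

B

A → no match — must end with `p`
B → match
C → no match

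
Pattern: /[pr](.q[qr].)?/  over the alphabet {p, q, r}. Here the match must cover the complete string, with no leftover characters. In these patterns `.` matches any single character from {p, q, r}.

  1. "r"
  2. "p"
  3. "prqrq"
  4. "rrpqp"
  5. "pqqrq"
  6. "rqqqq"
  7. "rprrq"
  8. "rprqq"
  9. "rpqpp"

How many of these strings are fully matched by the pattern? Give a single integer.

1 → match
2 → match
3 → match
4 → no match
5 → match
6 → match
7 → no match
8 → no match
9 → no match
Total matched: 5

5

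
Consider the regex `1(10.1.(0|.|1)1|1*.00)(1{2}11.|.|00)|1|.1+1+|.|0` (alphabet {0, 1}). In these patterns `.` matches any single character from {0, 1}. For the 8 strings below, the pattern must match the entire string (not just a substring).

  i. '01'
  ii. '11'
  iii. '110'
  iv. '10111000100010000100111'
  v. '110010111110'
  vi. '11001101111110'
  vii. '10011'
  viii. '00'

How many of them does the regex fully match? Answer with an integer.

0

i → no match
ii → no match
iii → no match
iv → no match
v → no match
vi → no match
vii → no match
viii → no match
Total matched: 0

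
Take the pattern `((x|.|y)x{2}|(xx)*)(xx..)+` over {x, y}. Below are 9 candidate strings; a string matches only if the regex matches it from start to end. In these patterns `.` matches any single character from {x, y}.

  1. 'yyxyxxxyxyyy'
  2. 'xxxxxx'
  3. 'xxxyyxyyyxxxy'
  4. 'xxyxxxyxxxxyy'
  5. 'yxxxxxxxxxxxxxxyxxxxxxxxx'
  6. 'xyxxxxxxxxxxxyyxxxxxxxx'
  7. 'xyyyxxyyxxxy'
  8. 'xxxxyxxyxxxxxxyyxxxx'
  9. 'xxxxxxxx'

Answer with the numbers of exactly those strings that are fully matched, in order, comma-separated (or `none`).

1 → no match
2 → match
3 → no match
4 → no match
5 → no match
6 → no match
7 → no match
8 → no match
9 → match

2, 9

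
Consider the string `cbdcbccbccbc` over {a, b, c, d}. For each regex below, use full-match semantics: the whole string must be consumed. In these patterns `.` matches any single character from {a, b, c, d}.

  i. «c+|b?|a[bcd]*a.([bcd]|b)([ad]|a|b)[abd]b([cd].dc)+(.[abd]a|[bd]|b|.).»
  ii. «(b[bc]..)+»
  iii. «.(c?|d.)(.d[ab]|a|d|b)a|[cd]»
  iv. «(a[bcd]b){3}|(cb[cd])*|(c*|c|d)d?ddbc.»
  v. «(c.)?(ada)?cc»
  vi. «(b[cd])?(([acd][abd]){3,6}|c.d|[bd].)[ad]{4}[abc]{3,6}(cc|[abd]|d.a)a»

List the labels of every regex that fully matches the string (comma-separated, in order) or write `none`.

iv

i → no match
ii → no match — must start with `b`
iii → no match
iv → match
v → no match — must end with `cc`
vi → no match — must end with `a`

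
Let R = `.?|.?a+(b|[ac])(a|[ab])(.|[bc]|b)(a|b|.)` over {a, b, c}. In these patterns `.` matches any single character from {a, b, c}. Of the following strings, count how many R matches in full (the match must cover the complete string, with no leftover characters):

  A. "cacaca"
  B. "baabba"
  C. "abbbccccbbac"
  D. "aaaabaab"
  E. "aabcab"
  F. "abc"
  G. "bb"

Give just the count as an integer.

3

A → match
B → match
C → no match
D → match
E → no match
F → no match
G → no match
Total matched: 3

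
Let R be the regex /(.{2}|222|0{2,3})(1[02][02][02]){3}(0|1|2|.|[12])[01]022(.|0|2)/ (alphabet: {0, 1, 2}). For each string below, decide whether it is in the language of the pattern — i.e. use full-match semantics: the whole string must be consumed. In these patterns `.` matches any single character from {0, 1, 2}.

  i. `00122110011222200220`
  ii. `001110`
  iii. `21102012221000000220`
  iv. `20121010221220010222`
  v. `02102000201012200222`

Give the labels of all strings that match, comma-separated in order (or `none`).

i → no match
ii → no match
iii → match
iv → no match
v → no match

iii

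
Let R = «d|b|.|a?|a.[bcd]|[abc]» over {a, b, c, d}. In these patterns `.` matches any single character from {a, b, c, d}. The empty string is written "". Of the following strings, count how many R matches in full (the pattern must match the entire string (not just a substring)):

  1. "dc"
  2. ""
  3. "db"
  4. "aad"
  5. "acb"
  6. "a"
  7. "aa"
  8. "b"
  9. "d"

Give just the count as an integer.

1 → no match
2 → match
3 → no match
4 → match
5 → match
6 → match
7 → no match
8 → match
9 → match
Total matched: 6

6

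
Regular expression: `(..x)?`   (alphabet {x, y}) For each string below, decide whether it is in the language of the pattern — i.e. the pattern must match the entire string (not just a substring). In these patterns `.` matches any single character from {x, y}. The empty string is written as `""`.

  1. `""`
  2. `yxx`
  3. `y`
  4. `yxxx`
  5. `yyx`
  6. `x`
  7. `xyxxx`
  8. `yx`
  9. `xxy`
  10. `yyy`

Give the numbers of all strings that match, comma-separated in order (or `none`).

1, 2, 5

1 → match
2 → match
3 → no match
4 → no match
5 → match
6 → no match
7 → no match
8 → no match
9 → no match
10 → no match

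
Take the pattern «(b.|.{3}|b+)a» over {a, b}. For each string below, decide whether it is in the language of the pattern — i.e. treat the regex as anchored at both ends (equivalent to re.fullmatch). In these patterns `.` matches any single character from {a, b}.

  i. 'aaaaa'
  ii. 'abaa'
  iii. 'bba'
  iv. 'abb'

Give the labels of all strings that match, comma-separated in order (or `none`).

i. 'aaaaa' → no match
ii. 'abaa' → match
iii. 'bba' → match
iv. 'abb' → no match — must end with 'a'

ii, iii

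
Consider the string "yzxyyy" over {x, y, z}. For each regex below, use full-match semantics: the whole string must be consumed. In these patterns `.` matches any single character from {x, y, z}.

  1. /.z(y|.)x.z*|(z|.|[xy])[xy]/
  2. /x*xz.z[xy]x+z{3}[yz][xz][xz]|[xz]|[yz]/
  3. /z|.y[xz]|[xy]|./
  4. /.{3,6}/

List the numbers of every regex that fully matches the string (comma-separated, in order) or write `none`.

4

1 → no match
2 → no match
3 → no match
4 → match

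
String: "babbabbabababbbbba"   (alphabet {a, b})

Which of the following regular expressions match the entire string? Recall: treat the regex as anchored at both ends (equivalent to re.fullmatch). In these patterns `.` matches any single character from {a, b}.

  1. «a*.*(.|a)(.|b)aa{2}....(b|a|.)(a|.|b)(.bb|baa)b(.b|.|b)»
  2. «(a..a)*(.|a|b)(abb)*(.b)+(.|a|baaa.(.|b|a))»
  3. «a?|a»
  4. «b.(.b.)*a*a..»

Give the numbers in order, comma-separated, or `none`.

1 → no match
2 → match
3 → no match
4 → no match

2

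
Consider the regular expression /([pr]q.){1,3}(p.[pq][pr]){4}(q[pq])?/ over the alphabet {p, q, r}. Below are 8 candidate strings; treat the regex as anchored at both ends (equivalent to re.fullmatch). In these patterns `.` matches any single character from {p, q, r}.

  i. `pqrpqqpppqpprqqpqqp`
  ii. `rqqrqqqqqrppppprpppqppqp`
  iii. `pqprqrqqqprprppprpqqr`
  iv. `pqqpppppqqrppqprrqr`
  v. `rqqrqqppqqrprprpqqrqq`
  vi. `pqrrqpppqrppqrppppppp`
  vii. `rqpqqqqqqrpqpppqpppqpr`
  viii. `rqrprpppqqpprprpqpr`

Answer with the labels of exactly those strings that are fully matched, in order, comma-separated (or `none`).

i → no match
ii → no match
iii → no match
iv → no match
v → no match
vi → no match
vii → no match
viii → match

viii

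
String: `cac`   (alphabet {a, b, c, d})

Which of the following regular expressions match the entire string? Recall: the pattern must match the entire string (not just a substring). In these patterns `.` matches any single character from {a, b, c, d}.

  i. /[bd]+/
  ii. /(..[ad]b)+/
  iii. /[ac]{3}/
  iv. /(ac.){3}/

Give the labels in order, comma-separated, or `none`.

i → no match
ii → no match — must end with `b`
iii → match
iv → no match — must start with `ac`

iii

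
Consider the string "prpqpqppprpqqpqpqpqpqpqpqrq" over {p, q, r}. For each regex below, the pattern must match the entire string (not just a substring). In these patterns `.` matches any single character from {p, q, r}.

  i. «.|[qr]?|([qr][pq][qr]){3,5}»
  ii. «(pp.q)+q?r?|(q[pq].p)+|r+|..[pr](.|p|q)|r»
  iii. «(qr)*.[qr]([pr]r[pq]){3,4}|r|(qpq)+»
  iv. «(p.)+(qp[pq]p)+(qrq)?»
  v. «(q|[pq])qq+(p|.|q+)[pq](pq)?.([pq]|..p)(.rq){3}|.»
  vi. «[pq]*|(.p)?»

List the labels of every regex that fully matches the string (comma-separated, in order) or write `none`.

iv

i → no match
ii → no match
iii → no match
iv → match
v → no match
vi → no match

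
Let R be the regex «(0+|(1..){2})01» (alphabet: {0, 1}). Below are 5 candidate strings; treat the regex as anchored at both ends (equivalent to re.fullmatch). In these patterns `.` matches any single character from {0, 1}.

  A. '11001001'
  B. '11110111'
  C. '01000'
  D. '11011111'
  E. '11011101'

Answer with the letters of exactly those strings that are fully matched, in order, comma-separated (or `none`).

A. '11001001' → no match
B. '11110111' → no match — must end with '01'
C. '01000' → no match — must end with '01'
D. '11011111' → no match — must end with '01'
E. '11011101' → match

E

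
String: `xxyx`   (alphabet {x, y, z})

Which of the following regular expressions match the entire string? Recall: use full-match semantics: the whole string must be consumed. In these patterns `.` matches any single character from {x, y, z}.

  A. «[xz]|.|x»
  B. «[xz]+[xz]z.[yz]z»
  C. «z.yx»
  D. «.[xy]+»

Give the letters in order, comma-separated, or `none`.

D

A → no match
B → no match — must end with `z`
C → no match — must start with `z`
D → match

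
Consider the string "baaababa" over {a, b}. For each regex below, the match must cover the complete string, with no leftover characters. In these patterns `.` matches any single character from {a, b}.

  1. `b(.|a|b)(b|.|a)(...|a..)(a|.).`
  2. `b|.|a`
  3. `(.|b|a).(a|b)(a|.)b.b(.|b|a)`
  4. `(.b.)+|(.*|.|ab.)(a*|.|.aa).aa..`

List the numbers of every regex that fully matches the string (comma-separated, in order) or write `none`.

1 → match
2 → no match
3 → match
4 → no match

1, 3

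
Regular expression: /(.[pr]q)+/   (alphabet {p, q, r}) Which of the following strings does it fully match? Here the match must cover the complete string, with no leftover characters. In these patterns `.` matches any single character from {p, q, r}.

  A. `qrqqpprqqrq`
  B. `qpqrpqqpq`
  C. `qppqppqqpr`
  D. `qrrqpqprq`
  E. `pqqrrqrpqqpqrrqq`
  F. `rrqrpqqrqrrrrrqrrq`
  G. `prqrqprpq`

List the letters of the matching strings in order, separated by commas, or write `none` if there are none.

B

A → no match
B → match
C → no match — must end with `q`
D → no match
E → no match
F → no match
G → no match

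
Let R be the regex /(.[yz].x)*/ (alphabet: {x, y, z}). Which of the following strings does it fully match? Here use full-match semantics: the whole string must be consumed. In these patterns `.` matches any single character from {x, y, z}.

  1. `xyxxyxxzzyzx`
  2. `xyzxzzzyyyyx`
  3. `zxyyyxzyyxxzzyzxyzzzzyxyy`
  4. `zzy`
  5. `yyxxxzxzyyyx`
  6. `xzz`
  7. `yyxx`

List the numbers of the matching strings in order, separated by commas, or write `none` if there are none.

1. `xyxxyxxzzyzx` → no match
2. `xyzxzzzyyyyx` → no match
3 → no match
4. `zzy` → no match
5. `yyxxxzxzyyyx` → no match
6. `xzz` → no match
7. `yyxx` → match

7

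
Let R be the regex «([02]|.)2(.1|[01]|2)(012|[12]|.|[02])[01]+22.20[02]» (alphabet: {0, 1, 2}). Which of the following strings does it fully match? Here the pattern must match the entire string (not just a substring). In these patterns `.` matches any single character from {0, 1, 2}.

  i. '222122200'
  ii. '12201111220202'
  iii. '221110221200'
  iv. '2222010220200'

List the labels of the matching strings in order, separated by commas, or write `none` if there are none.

ii, iii, iv

i → no match
ii → match
iii → match
iv → match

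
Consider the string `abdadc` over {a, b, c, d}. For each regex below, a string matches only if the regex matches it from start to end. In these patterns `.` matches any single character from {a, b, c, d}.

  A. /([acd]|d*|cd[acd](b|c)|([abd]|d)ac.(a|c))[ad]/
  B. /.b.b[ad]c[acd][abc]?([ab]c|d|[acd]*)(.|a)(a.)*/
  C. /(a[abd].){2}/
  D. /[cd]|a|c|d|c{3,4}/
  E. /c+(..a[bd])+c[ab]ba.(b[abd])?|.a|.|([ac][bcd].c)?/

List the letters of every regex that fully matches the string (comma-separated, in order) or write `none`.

A → no match
B → no match
C → match
D → no match
E → no match

C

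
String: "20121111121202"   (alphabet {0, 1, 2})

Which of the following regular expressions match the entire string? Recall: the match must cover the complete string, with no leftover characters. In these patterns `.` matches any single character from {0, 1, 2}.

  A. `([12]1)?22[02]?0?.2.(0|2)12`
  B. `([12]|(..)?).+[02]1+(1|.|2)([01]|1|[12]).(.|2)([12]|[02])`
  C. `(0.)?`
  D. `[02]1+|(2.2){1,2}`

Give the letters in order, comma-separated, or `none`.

A → no match — must end with "12"
B → match
C → no match
D → no match

B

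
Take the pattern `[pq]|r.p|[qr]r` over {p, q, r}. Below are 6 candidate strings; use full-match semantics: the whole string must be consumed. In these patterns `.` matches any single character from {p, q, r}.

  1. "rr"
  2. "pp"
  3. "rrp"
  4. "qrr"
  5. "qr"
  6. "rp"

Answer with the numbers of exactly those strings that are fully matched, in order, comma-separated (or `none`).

1 → match
2 → no match
3 → match
4 → no match
5 → match
6 → no match

1, 3, 5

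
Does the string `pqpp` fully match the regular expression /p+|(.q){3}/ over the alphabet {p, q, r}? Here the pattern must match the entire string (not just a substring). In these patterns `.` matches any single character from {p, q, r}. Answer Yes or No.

No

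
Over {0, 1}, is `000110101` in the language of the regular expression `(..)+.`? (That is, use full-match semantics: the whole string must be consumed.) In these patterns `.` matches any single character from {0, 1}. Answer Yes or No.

Yes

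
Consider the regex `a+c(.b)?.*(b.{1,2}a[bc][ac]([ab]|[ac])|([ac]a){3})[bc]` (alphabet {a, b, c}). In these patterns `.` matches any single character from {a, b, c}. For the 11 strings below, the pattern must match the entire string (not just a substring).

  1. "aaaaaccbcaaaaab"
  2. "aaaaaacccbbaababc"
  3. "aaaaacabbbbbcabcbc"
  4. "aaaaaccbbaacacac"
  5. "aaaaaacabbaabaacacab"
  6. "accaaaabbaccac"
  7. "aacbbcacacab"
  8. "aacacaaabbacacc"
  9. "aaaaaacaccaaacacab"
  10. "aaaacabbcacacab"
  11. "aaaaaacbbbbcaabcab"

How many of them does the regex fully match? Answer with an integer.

1 → match
2 → match
3 → match
4 → match
5 → match
6 → match
7. "aacbbcacacab" → match
8 → match
9 → match
10 → match
11 → match
Total matched: 11

11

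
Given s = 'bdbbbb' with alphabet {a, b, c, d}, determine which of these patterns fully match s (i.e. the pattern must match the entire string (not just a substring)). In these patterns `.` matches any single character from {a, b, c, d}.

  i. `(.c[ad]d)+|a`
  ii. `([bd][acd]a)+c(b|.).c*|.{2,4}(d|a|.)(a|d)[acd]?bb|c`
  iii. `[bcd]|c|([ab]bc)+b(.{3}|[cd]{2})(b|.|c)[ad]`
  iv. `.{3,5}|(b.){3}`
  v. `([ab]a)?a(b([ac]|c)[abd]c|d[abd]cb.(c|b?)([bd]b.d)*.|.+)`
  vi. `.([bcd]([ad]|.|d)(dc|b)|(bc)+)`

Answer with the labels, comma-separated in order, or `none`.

i → no match
ii → no match
iii → no match
iv → match
v → no match
vi → no match

iv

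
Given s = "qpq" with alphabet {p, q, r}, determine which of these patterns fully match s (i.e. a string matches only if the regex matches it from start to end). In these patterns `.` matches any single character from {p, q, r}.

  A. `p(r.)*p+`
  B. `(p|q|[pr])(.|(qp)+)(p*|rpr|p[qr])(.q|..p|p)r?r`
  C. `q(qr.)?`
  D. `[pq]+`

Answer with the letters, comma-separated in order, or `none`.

A → no match — must start with "p"
B → no match — must end with "r"
C → no match
D → match

D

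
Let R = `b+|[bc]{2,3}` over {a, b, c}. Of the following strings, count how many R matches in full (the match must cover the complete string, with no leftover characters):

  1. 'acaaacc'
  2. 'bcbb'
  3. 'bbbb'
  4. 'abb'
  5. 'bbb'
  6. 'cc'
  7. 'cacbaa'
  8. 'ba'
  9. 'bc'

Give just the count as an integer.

4

1 → no match
2 → no match
3 → match
4 → no match
5 → match
6 → match
7 → no match
8 → no match
9 → match
Total matched: 4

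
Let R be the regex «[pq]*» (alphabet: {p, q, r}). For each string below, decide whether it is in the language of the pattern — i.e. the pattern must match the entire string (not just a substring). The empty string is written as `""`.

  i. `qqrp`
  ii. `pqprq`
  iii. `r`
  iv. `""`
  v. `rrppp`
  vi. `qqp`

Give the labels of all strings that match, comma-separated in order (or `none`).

i → no match
ii → no match
iii → no match
iv → match
v → no match
vi → match

iv, vi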